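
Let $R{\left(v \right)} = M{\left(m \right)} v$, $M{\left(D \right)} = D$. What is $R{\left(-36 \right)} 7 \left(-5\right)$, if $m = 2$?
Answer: $2520$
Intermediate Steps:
$R{\left(v \right)} = 2 v$
$R{\left(-36 \right)} 7 \left(-5\right) = 2 \left(-36\right) 7 \left(-5\right) = \left(-72\right) \left(-35\right) = 2520$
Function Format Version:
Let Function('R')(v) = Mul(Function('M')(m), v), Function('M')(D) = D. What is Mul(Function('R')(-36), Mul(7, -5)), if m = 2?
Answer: 2520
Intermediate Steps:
Function('R')(v) = Mul(2, v)
Mul(Function('R')(-36), Mul(7, -5)) = Mul(Mul(2, -36), Mul(7, -5)) = Mul(-72, -35) = 2520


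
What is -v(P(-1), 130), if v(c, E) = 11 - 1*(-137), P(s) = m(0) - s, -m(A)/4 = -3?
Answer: -148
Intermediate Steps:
m(A) = 12 (m(A) = -4*(-3) = 12)
P(s) = 12 - s
v(c, E) = 148 (v(c, E) = 11 + 137 = 148)
-v(P(-1), 130) = -1*148 = -148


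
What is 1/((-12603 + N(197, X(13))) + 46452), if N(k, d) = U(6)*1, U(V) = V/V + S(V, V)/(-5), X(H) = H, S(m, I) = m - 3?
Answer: 5/169247 ≈ 2.9543e-5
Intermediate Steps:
S(m, I) = -3 + m
U(V) = 8/5 - V/5 (U(V) = V/V + (-3 + V)/(-5) = 1 + (-3 + V)*(-⅕) = 1 + (⅗ - V/5) = 8/5 - V/5)
N(k, d) = ⅖ (N(k, d) = (8/5 - ⅕*6)*1 = (8/5 - 6/5)*1 = (⅖)*1 = ⅖)
1/((-12603 + N(197, X(13))) + 46452) = 1/((-12603 + ⅖) + 46452) = 1/(-63013/5 + 46452) = 1/(169247/5) = 5/169247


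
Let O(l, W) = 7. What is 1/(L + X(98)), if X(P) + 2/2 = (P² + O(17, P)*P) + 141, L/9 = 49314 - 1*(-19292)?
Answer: 1/627884 ≈ 1.5927e-6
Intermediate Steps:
L = 617454 (L = 9*(49314 - 1*(-19292)) = 9*(49314 + 19292) = 9*68606 = 617454)
X(P) = 140 + P² + 7*P (X(P) = -1 + ((P² + 7*P) + 141) = -1 + (141 + P² + 7*P) = 140 + P² + 7*P)
1/(L + X(98)) = 1/(617454 + (140 + 98² + 7*98)) = 1/(617454 + (140 + 9604 + 686)) = 1/(617454 + 10430) = 1/627884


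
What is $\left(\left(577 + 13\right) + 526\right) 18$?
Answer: $20088$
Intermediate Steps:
$\left(\left(577 + 13\right) + 526\right) 18 = \left(590 + 526\right) 18 = 1116 \cdot 18 = 20088$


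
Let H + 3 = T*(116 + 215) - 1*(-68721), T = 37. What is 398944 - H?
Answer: 317979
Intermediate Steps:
H = 80965 (H = -3 + (37*(116 + 215) - 1*(-68721)) = -3 + (37*331 + 68721) = -3 + (12247 + 68721) = -3 + 80968 = 80965)
398944 - H = 398944 - 1*80965 = 398944 - 80965 = 317979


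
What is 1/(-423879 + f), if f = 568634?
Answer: 1/144755 ≈ 6.9082e-6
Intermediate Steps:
1/(-423879 + f) = 1/(-423879 + 568634) = 1/144755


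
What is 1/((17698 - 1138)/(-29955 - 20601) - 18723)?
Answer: -4213/78881379 ≈ -5.3409e-5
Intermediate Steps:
1/((17698 - 1138)/(-29955 - 20601) - 18723) = 1/(16560/(-50556) - 18723) = 1/(16560*(-1/50556) - 18723) = 1/(-1380/4213 - 18723) = 1/(-78881379/4213) = -4213/78881379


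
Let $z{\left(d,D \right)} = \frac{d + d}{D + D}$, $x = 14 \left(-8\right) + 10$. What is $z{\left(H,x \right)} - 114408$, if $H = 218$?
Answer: $- \frac{5834917}{51} \approx -1.1441 \cdot 10^{5}$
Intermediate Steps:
$x = -102$ ($x = -112 + 10 = -102$)
$z{\left(d,D \right)} = \frac{d}{D}$ ($z{\left(d,D \right)} = \frac{2 d}{2 D} = 2 d \frac{1}{2 D} = \frac{d}{D}$)
$z{\left(H,x \right)} - 114408 = \frac{218}{-102} - 114408 = 218 \left(- \frac{1}{102}\right) - 114408 = - \frac{109}{51} - 114408 = - \frac{5834917}{51}$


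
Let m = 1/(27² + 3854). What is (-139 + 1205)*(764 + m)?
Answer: 3732506258/4583 ≈ 8.1442e+5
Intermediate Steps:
m = 1/4583 (m = 1/(729 + 3854) = 1/4583 ≈ 0.00021820)
(-139 + 1205)*(764 + m) = (-139 + 1205)*(764 + 1/4583) = 1066*(3501413/4583) = 3732506258/4583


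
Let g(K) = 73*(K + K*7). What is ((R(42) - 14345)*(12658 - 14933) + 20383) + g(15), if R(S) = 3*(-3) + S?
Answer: 32588943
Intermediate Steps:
g(K) = 584*K (g(K) = 73*(K + 7*K) = 73*(8*K) = 584*K)
R(S) = -9 + S
((R(42) - 14345)*(12658 - 14933) + 20383) + g(15) = (((-9 + 42) - 14345)*(12658 - 14933) + 20383) + 584*15 = ((33 - 14345)*(-2275) + 20383) + 8760 = (-14312*(-2275) + 20383) + 8760 = (32559800 + 20383) + 8760 = 32580183 + 8760 = 32588943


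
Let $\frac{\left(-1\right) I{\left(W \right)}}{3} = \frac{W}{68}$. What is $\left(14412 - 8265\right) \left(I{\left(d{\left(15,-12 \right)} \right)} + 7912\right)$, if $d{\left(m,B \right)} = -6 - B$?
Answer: $\frac{1653536853}{34} \approx 4.8633 \cdot 10^{7}$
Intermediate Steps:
$I{\left(W \right)} = - \frac{3 W}{68}$ ($I{\left(W \right)} = - 3 \frac{W}{68} = - \frac{3 W}{68}$)
$\left(14412 - 8265\right) \left(I{\left(d{\left(15,-12 \right)} \right)} + 7912\right) = \left(14412 - 8265\right) \left(- \frac{3 \left(-6 - -12\right)}{68} + 7912\right) = 6147 \left(- \frac{3 \left(-6 + 12\right)}{68} + 7912\right) = 6147 \left(\left(- \frac{3}{68}\right) 6 + 7912\right) = 6147 \left(- \frac{9}{34} + 7912\right) = 6147 \cdot \frac{268999}{34} = \frac{1653536853}{34}$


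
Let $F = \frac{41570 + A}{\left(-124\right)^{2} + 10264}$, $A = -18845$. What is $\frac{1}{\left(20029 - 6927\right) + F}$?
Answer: $\frac{5128}{67191601} \approx 7.6319 \cdot 10^{-5}$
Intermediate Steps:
$F = \frac{4545}{5128}$ ($F = \frac{41570 - 18845}{\left(-124\right)^{2} + 10264} = \frac{22725}{15376 + 10264} = \frac{22725}{25640} = 22725 \cdot \frac{1}{25640} = \frac{4545}{5128} \approx 0.88631$)
$\frac{1}{\left(20029 - 6927\right) + F} = \frac{1}{\left(20029 - 6927\right) + \frac{4545}{5128}} = \frac{1}{13102 + \frac{4545}{5128}} = \frac{1}{\frac{67191601}{5128}} = \frac{5128}{67191601}$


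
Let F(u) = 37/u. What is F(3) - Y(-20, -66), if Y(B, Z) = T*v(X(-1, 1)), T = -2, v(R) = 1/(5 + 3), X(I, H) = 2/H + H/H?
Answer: 151/12 ≈ 12.583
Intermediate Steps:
X(I, H) = 1 + 2/H (X(I, H) = 2/H + 1 = 1 + 2/H)
v(R) = ⅛ (v(R) = 1/8 = ⅛)
Y(B, Z) = -¼ (Y(B, Z) = -2*⅛ = -¼)
F(3) - Y(-20, -66) = 37/3 - 1*(-¼) = 37*(⅓) + ¼ = 37/3 + ¼ = 151/12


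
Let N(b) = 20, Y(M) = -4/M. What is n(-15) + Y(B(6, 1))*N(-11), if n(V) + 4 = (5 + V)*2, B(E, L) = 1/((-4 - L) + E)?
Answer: -104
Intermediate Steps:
B(E, L) = 1/(-4 + E - L)
n(V) = 6 + 2*V (n(V) = -4 + (5 + V)*2 = -4 + (10 + 2*V) = 6 + 2*V)
n(-15) + Y(B(6, 1))*N(-11) = (6 + 2*(-15)) - 4/(1/(-4 + 6 - 1*1))*20 = (6 - 30) - 4/(1/(-4 + 6 - 1))*20 = -24 - 4/(1/1)*20 = -24 - 4/1*20 = -24 - 4*1*20 = -24 - 4*20 = -24 - 80 = -104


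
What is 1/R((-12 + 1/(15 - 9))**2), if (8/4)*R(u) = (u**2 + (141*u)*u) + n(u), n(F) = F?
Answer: 1296/1804320089 ≈ 7.1828e-7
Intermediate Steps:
R(u) = u/2 + 71*u**2 (R(u) = ((u**2 + (141*u)*u) + u)/2 = ((u**2 + 141*u**2) + u)/2 = (142*u**2 + u)/2 = (u + 142*u**2)/2 = u/2 + 71*u**2)
1/R((-12 + 1/(15 - 9))**2) = 1/((-12 + 1/(15 - 9))**2*(1 + 142*(-12 + 1/(15 - 9))**2)/2) = 1/((-12 + 1/6)**2*(1 + 142*(-12 + 1/6)**2)/2) = 1/((-71/6)**2*(1 + 142*(-71/6)**2)/2) = 1/((1/2)*(5041/36)*(1 + 142*(5041/36))) = 1/((1/2)*(5041/36)*(1 + 357911/18)) = 1/((1/2)*(5041/36)*(357929/18)) = 1/(1804320089/1296) = 1296/1804320089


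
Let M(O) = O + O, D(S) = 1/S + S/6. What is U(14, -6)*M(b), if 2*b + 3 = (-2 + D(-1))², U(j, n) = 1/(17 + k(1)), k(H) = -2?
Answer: 253/540 ≈ 0.46852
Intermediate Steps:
U(j, n) = 1/15 (U(j, n) = 1/(17 - 2) = 1/15)
D(S) = 1/S + S/6 (D(S) = 1/S + S*(⅙) = 1/S + S/6)
b = 253/72 (b = -3/2 + (-2 + (1/(-1) + (⅙)*(-1)))²/2 = -3/2 + (-2 + (-1 - ⅙))²/2 = -3/2 + (-2 - 7/6)²/2 = -3/2 + (-19/6)²/2 = -3/2 + (½)*(361/36) = -3/2 + 361/72 = 253/72 ≈ 3.5139)
M(O) = 2*O
U(14, -6)*M(b) = (2*(253/72))/15 = (1/15)*(253/36) = 253/540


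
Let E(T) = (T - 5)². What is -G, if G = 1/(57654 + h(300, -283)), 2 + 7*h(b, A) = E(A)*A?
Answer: 7/23069576 ≈ 3.0343e-7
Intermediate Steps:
E(T) = (-5 + T)²
h(b, A) = -2/7 + A*(-5 + A)²/7 (h(b, A) = -2/7 + ((-5 + A)²*A)/7 = -2/7 + (A*(-5 + A)²)/7 = -2/7 + A*(-5 + A)²/7)
G = -7/23069576 (G = 1/(57654 + (-2/7 + (⅐)*(-283)*(-5 - 283)²)) = 1/(57654 + (-2/7 + (⅐)*(-283)*(-288)²)) = 1/(57654 + (-2/7 + (⅐)*(-283)*82944)) = 1/(57654 + (-2/7 - 23473152/7)) = 1/(57654 - 23473154/7) = 1/(-23069576/7) = -7/23069576 ≈ -3.0343e-7)
-G = -1*(-7/23069576) = 7/23069576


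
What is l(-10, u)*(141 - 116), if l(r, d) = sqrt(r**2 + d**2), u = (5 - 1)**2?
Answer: 50*sqrt(89) ≈ 471.70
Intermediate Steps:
u = 16 (u = 4**2 = 16)
l(r, d) = sqrt(d**2 + r**2)
l(-10, u)*(141 - 116) = sqrt(16**2 + (-10)**2)*(141 - 116) = sqrt(256 + 100)*25 = sqrt(356)*25 = (2*sqrt(89))*25 = 50*sqrt(89)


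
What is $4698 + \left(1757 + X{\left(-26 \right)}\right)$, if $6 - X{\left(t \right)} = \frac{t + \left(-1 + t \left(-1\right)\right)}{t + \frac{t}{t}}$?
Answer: $\frac{161524}{25} \approx 6461.0$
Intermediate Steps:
$X{\left(t \right)} = 6 + \frac{1}{1 + t}$ ($X{\left(t \right)} = 6 - \frac{t + \left(-1 + t \left(-1\right)\right)}{t + \frac{t}{t}} = 6 - \frac{t - \left(1 + t\right)}{t + 1} = 6 - - \frac{1}{1 + t} = 6 + \frac{1}{1 + t}$)
$4698 + \left(1757 + X{\left(-26 \right)}\right) = 4698 + \left(1757 + \frac{7 + 6 \left(-26\right)}{1 - 26}\right) = 4698 + \left(1757 + \frac{7 - 156}{-25}\right) = 4698 + \left(1757 - - \frac{149}{25}\right) = 4698 + \left(1757 + \frac{149}{25}\right) = 4698 + \frac{44074}{25} = \frac{161524}{25}$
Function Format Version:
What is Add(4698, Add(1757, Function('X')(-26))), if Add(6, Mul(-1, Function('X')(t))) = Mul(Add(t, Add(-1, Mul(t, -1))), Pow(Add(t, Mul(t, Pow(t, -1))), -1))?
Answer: Rational(161524, 25) ≈ 6461.0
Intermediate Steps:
Function('X')(t) = Add(6, Pow(Add(1, t), -1)) (Function('X')(t) = Add(6, Mul(-1, Mul(Add(t, Add(-1, Mul(t, -1))), Pow(Add(t, Mul(t, Pow(t, -1))), -1)))) = Add(6, Mul(-1, Mul(Add(t, Add(-1, Mul(-1, t))), Pow(Add(t, 1), -1)))) = Add(6, Mul(-1, Mul(-1, Pow(Add(1, t), -1)))) = Add(6, Pow(Add(1, t), -1)))
Add(4698, Add(1757, Function('X')(-26))) = Add(4698, Add(1757, Mul(Pow(Add(1, -26), -1), Add(7, Mul(6, -26))))) = Add(4698, Add(1757, Mul(Pow(-25, -1), Add(7, -156)))) = Add(4698, Add(1757, Mul(Rational(-1, 25), -149))) = Add(4698, Add(1757, Rational(149, 25))) = Add(4698, Rational(44074, 25)) = Rational(161524, 25)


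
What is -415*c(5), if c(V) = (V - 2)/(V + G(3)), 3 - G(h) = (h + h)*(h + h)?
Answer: 1245/28 ≈ 44.464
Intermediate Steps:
G(h) = 3 - 4*h**2 (G(h) = 3 - (h + h)*(h + h) = 3 - 2*h*2*h = 3 - 4*h**2)
c(V) = (-2 + V)/(-33 + V) (c(V) = (V - 2)/(V + (3 - 4*3**2)) = (-2 + V)/(V + (3 - 4*9)) = (-2 + V)/(V + (3 - 36)) = (-2 + V)/(V - 33) = (-2 + V)/(-33 + V))
-415*c(5) = -415*(-2 + 5)/(-33 + 5) = -415*3/(-28) = -(-415)*3/28 = -415*(-3/28) = 1245/28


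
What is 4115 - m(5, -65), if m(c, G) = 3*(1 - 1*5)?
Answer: 4127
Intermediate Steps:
m(c, G) = -12 (m(c, G) = 3*(1 - 5) = 3*(-4) = -12)
4115 - m(5, -65) = 4115 - 1*(-12) = 4115 + 12 = 4127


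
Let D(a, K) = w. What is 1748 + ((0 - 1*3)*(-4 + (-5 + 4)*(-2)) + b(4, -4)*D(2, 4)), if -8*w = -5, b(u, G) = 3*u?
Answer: 3523/2 ≈ 1761.5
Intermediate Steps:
w = 5/8 (w = -⅛*(-5) = 5/8 ≈ 0.62500)
D(a, K) = 5/8
1748 + ((0 - 1*3)*(-4 + (-5 + 4)*(-2)) + b(4, -4)*D(2, 4)) = 1748 + ((0 - 1*3)*(-4 + (-5 + 4)*(-2)) + (3*4)*(5/8)) = 1748 + ((0 - 3)*(-4 - 1*(-2)) + 12*(5/8)) = 1748 + (-3*(-4 + 2) + 15/2) = 1748 + (-3*(-2) + 15/2) = 1748 + (6 + 15/2) = 1748 + 27/2 = 3523/2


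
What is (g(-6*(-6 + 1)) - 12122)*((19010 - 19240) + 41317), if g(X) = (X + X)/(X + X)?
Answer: -498015527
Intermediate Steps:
g(X) = 1 (g(X) = (2*X)/((2*X)) = (2*X)*(1/(2*X)) = 1)
(g(-6*(-6 + 1)) - 12122)*((19010 - 19240) + 41317) = (1 - 12122)*((19010 - 19240) + 41317) = -12121*(-230 + 41317) = -12121*41087 = -498015527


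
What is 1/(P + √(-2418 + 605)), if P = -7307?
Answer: -7307/53394062 - 7*I*√37/53394062 ≈ -0.00013685 - 7.9745e-7*I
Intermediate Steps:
1/(P + √(-2418 + 605)) = 1/(-7307 + √(-2418 + 605)) = 1/(-7307 + √(-1813)) = 1/(-7307 + 7*I*√37)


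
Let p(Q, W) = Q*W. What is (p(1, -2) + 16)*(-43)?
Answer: -602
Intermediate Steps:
(p(1, -2) + 16)*(-43) = (1*(-2) + 16)*(-43) = (-2 + 16)*(-43) = 14*(-43) = -602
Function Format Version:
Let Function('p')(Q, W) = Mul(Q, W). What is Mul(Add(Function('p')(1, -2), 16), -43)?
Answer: -602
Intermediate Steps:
Mul(Add(Function('p')(1, -2), 16), -43) = Mul(Add(Mul(1, -2), 16), -43) = Mul(Add(-2, 16), -43) = Mul(14, -43) = -602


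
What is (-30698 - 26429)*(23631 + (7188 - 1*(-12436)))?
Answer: -2471028385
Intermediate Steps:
(-30698 - 26429)*(23631 + (7188 - 1*(-12436))) = -57127*(23631 + (7188 + 12436)) = -57127*(23631 + 19624) = -57127*43255 = -2471028385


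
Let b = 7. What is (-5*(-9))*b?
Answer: 315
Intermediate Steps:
(-5*(-9))*b = -5*(-9)*7 = 45*7 = 315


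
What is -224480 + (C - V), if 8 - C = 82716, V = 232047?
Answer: -539235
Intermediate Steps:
C = -82708 (C = 8 - 1*82716 = 8 - 82716 = -82708)
-224480 + (C - V) = -224480 + (-82708 - 1*232047) = -224480 + (-82708 - 232047) = -224480 - 314755 = -539235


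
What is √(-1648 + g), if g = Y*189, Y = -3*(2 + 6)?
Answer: 2*I*√1546 ≈ 78.638*I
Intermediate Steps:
Y = -24 (Y = -3*8 = -24)
g = -4536 (g = -24*189 = -4536)
√(-1648 + g) = √(-1648 - 4536) = √(-6184) = 2*I*√1546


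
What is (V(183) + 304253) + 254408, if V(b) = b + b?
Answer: 559027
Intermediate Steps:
V(b) = 2*b
(V(183) + 304253) + 254408 = (2*183 + 304253) + 254408 = (366 + 304253) + 254408 = 304619 + 254408 = 559027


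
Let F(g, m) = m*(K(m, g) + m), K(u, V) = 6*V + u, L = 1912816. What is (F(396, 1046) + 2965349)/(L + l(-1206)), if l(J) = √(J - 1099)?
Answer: 14611766147632/3658865052161 - 7638877*I*√2305/3658865052161 ≈ 3.9935 - 0.00010023*I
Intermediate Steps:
K(u, V) = u + 6*V
l(J) = √(-1099 + J)
F(g, m) = m*(2*m + 6*g) (F(g, m) = m*((m + 6*g) + m) = m*(2*m + 6*g))
(F(396, 1046) + 2965349)/(L + l(-1206)) = (2*1046*(1046 + 3*396) + 2965349)/(1912816 + √(-1099 - 1206)) = (2*1046*(1046 + 1188) + 2965349)/(1912816 + √(-2305)) = (2*1046*2234 + 2965349)/(1912816 + I*√2305) = (4673528 + 2965349)/(1912816 + I*√2305) = 7638877/(1912816 + I*√2305)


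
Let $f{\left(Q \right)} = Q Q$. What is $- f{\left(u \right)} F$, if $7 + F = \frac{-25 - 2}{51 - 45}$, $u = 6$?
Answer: $414$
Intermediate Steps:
$f{\left(Q \right)} = Q^{2}$
$F = - \frac{23}{2}$ ($F = -7 + \frac{-25 - 2}{51 - 45} = -7 - \frac{27}{6} = -7 - \frac{9}{2} = - \frac{23}{2} \approx -11.5$)
$- f{\left(u \right)} F = - 6^{2} \left(- \frac{23}{2}\right) = \left(-1\right) 36 \left(- \frac{23}{2}\right) = \left(-36\right) \left(- \frac{23}{2}\right) = 414$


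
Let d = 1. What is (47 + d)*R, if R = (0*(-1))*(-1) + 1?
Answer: 48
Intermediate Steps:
R = 1 (R = 0*(-1) + 1 = 0 + 1 = 1)
(47 + d)*R = (47 + 1)*1 = 48*1 = 48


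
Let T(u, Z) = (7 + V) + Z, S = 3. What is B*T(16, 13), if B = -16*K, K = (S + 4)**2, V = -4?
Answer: -12544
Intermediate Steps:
K = 49 (K = (3 + 4)**2 = 7**2 = 49)
T(u, Z) = 3 + Z (T(u, Z) = (7 - 4) + Z = 3 + Z)
B = -784 (B = -16*49 = -784)
B*T(16, 13) = -784*(3 + 13) = -784*16 = -12544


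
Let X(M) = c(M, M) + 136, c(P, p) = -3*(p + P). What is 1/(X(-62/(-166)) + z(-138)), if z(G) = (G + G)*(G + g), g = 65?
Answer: 83/1683386 ≈ 4.9305e-5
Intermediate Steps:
c(P, p) = -3*P - 3*p (c(P, p) = -3*(P + p) = -3*P - 3*p)
X(M) = 136 - 6*M (X(M) = (-3*M - 3*M) + 136 = -6*M + 136 = 136 - 6*M)
z(G) = 2*G*(65 + G) (z(G) = (G + G)*(G + 65) = (2*G)*(65 + G) = 2*G*(65 + G))
1/(X(-62/(-166)) + z(-138)) = 1/((136 - (-372)/(-166)) + 2*(-138)*(65 - 138)) = 1/((136 - (-372)*(-1)/166) + 2*(-138)*(-73)) = 1/((136 - 6*31/83) + 20148) = 1/((136 - 186/83) + 20148) = 1/(11102/83 + 20148) = 1/(1683386/83) = 83/1683386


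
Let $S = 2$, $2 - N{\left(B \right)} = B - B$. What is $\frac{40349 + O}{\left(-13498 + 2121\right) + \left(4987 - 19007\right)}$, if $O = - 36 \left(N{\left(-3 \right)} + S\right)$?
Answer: $- \frac{40205}{25397} \approx -1.5831$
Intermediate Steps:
$N{\left(B \right)} = 2$ ($N{\left(B \right)} = 2 - \left(B - B\right) = 2 - 0 = 2 + 0 = 2$)
$O = -144$ ($O = - 36 \left(2 + 2\right) = \left(-36\right) 4 = -144$)
$\frac{40349 + O}{\left(-13498 + 2121\right) + \left(4987 - 19007\right)} = \frac{40349 - 144}{\left(-13498 + 2121\right) + \left(4987 - 19007\right)} = \frac{40205}{-11377 + \left(4987 - 19007\right)} = \frac{40205}{-11377 - 14020} = \frac{40205}{-25397} = 40205 \left(- \frac{1}{25397}\right) = - \frac{40205}{25397}$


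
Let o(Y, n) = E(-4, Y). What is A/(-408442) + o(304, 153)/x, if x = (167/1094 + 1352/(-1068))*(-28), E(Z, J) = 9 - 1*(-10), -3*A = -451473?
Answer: 112069689890/464864382101 ≈ 0.24108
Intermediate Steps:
A = 150491 (A = -⅓*(-451473) = 150491)
E(Z, J) = 19 (E(Z, J) = 9 + 10 = 19)
o(Y, n) = 19
x = 4552562/146049 (x = (167*(1/1094) + 1352*(-1/1068))*(-28) = (167/1094 - 338/267)*(-28) = -325183/292098*(-28) = 4552562/146049 ≈ 31.171)
A/(-408442) + o(304, 153)/x = 150491/(-408442) + 19/(4552562/146049) = 150491*(-1/408442) + 19*(146049/4552562) = -150491/408442 + 2774931/4552562 = 112069689890/464864382101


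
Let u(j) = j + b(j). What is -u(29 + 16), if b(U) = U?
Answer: -90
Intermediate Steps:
u(j) = 2*j (u(j) = j + j = 2*j)
-u(29 + 16) = -2*(29 + 16) = -2*45 = -1*90 = -90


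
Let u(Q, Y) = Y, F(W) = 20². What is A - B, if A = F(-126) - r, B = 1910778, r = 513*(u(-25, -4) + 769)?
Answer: -2302823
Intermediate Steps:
F(W) = 400
r = 392445 (r = 513*(-4 + 769) = 513*765 = 392445)
A = -392045 (A = 400 - 1*392445 = 400 - 392445 = -392045)
A - B = -392045 - 1*1910778 = -392045 - 1910778 = -2302823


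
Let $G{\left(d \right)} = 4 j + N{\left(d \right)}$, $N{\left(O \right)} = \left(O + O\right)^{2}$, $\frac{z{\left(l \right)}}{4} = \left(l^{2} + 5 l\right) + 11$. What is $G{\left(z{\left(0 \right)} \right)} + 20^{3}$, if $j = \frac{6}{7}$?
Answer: $\frac{110232}{7} \approx 15747.0$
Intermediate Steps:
$z{\left(l \right)} = 44 + 4 l^{2} + 20 l$ ($z{\left(l \right)} = 4 \left(\left(l^{2} + 5 l\right) + 11\right) = 4 \left(11 + l^{2} + 5 l\right) = 44 + 4 l^{2} + 20 l$)
$N{\left(O \right)} = 4 O^{2}$ ($N{\left(O \right)} = \left(2 O\right)^{2} = 4 O^{2}$)
$j = \frac{6}{7}$ ($j = 6 \cdot \frac{1}{7} = \frac{6}{7} \approx 0.85714$)
$G{\left(d \right)} = \frac{24}{7} + 4 d^{2}$ ($G{\left(d \right)} = 4 \cdot \frac{6}{7} + 4 d^{2} = \frac{24}{7} + 4 d^{2}$)
$G{\left(z{\left(0 \right)} \right)} + 20^{3} = \left(\frac{24}{7} + 4 \left(44 + 4 \cdot 0^{2} + 20 \cdot 0\right)^{2}\right) + 20^{3} = \left(\frac{24}{7} + 4 \left(44 + 4 \cdot 0 + 0\right)^{2}\right) + 8000 = \left(\frac{24}{7} + 4 \left(44 + 0 + 0\right)^{2}\right) + 8000 = \left(\frac{24}{7} + 4 \cdot 44^{2}\right) + 8000 = \left(\frac{24}{7} + 4 \cdot 1936\right) + 8000 = \left(\frac{24}{7} + 7744\right) + 8000 = \frac{54232}{7} + 8000 = \frac{110232}{7}$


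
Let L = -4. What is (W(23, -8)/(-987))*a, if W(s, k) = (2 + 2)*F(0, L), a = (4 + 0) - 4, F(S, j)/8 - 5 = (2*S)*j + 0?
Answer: 0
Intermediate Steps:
F(S, j) = 40 + 16*S*j (F(S, j) = 40 + 8*((2*S)*j + 0) = 40 + 8*(2*S*j + 0) = 40 + 8*(2*S*j) = 40 + 16*S*j)
a = 0 (a = 4 - 4 = 0)
W(s, k) = 160 (W(s, k) = (2 + 2)*(40 + 16*0*(-4)) = 4*(40 + 0) = 4*40 = 160)
(W(23, -8)/(-987))*a = (160/(-987))*0 = (160*(-1/987))*0 = -160/987*0 = 0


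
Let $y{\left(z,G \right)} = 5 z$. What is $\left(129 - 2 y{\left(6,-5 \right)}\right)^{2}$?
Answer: $4761$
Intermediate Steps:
$\left(129 - 2 y{\left(6,-5 \right)}\right)^{2} = \left(129 - 2 \cdot 5 \cdot 6\right)^{2} = \left(129 - 60\right)^{2} = 69^{2} = 4761$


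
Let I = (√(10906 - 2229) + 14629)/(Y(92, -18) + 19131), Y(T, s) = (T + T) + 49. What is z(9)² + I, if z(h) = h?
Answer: 1583113/19364 + √8677/19364 ≈ 81.760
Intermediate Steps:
Y(T, s) = 49 + 2*T (Y(T, s) = 2*T + 49 = 49 + 2*T)
I = 14629/19364 + √8677/19364 (I = (√(10906 - 2229) + 14629)/((49 + 2*92) + 19131) = (√8677 + 14629)/((49 + 184) + 19131) = (14629 + √8677)/(233 + 19131) = (14629 + √8677)/19364 = (14629 + √8677)*(1/19364) = 14629/19364 + √8677/19364 ≈ 0.76028)
z(9)² + I = 9² + (14629/19364 + √8677/19364) = 81 + (14629/19364 + √8677/19364) = 1583113/19364 + √8677/19364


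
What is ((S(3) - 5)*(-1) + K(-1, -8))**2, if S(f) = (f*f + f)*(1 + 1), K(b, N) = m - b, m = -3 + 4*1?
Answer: 289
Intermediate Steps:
m = 1 (m = -3 + 4 = 1)
K(b, N) = 1 - b
S(f) = 2*f + 2*f**2 (S(f) = (f**2 + f)*2 = (f + f**2)*2 = 2*f + 2*f**2)
((S(3) - 5)*(-1) + K(-1, -8))**2 = ((2*3*(1 + 3) - 5)*(-1) + (1 - 1*(-1)))**2 = ((2*3*4 - 5)*(-1) + (1 + 1))**2 = ((24 - 5)*(-1) + 2)**2 = (19*(-1) + 2)**2 = (-19 + 2)**2 = (-17)**2 = 289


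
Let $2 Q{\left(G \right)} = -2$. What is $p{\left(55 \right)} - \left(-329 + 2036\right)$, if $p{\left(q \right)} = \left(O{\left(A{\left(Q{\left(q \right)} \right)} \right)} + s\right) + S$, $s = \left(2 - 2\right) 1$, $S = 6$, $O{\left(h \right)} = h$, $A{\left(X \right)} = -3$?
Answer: $-1704$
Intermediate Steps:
$Q{\left(G \right)} = -1$ ($Q{\left(G \right)} = \frac{1}{2} \left(-2\right) = -1$)
$s = 0$ ($s = 0 \cdot 1 = 0$)
$p{\left(q \right)} = 3$ ($p{\left(q \right)} = \left(-3 + 0\right) + 6 = -3 + 6 = 3$)
$p{\left(55 \right)} - \left(-329 + 2036\right) = 3 - \left(-329 + 2036\right) = 3 - 1707 = -1704$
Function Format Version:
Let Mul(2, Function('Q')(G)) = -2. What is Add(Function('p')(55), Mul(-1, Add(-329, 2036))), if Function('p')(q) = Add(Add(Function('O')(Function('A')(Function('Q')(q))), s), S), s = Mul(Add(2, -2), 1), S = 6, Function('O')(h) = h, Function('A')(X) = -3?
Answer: -1704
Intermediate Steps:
Function('Q')(G) = -1 (Function('Q')(G) = Mul(Rational(1, 2), -2) = -1)
s = 0 (s = Mul(0, 1) = 0)
Function('p')(q) = 3 (Function('p')(q) = Add(Add(-3, 0), 6) = Add(-3, 6) = 3)
Add(Function('p')(55), Mul(-1, Add(-329, 2036))) = Add(3, Mul(-1, Add(-329, 2036))) = Add(3, Mul(-1, 1707)) = Add(3, -1707) = -1704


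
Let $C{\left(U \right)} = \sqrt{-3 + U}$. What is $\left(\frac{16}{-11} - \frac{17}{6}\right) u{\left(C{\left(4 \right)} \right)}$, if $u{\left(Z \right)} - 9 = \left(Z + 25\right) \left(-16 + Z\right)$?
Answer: $\frac{35941}{22} \approx 1633.7$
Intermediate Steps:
$u{\left(Z \right)} = 9 + \left(-16 + Z\right) \left(25 + Z\right)$ ($u{\left(Z \right)} = 9 + \left(Z + 25\right) \left(-16 + Z\right) = 9 + \left(25 + Z\right) \left(-16 + Z\right) = 9 + \left(-16 + Z\right) \left(25 + Z\right)$)
$\left(\frac{16}{-11} - \frac{17}{6}\right) u{\left(C{\left(4 \right)} \right)} = \left(\frac{16}{-11} - \frac{17}{6}\right) \left(-391 + \left(\sqrt{-3 + 4}\right)^{2} + 9 \sqrt{-3 + 4}\right) = \left(16 \left(- \frac{1}{11}\right) - \frac{17}{6}\right) \left(-391 + \left(\sqrt{1}\right)^{2} + 9 \sqrt{1}\right) = \left(- \frac{16}{11} - \frac{17}{6}\right) \left(-391 + 1^{2} + 9 \cdot 1\right) = - \frac{283 \left(-391 + 1 + 9\right)}{66} = \left(- \frac{283}{66}\right) \left(-381\right) = \frac{35941}{22}$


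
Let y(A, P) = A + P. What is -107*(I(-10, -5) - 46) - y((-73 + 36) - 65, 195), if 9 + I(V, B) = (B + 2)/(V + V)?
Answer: 115519/20 ≈ 5776.0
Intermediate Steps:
I(V, B) = -9 + (2 + B)/(2*V) (I(V, B) = -9 + (B + 2)/(V + V) = -9 + (2 + B)/((2*V)) = -9 + (2 + B)*(1/(2*V)) = -9 + (2 + B)/(2*V))
-107*(I(-10, -5) - 46) - y((-73 + 36) - 65, 195) = -107*((½)*(2 - 5 - 18*(-10))/(-10) - 46) - (((-73 + 36) - 65) + 195) = -107*((½)*(-⅒)*(2 - 5 + 180) - 46) - ((-37 - 65) + 195) = -107*((½)*(-⅒)*177 - 46) - (-102 + 195) = -107*(-177/20 - 46) - 1*93 = -107*(-1097/20) - 93 = 117379/20 - 93 = 115519/20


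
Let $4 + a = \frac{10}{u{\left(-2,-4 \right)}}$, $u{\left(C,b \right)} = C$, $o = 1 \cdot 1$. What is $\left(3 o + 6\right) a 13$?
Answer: $-1053$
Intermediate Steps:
$o = 1$
$a = -9$ ($a = -4 + \frac{10}{-2} = -4 + 10 \left(- \frac{1}{2}\right) = -4 - 5 = -9$)
$\left(3 o + 6\right) a 13 = \left(3 \cdot 1 + 6\right) \left(-9\right) 13 = \left(3 + 6\right) \left(-9\right) 13 = 9 \left(-9\right) 13 = \left(-81\right) 13 = -1053$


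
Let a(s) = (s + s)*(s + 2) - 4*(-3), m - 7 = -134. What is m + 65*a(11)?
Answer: 19243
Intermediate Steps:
m = -127 (m = 7 - 134 = -127)
a(s) = 12 + 2*s*(2 + s) (a(s) = (2*s)*(2 + s) + 12 = 2*s*(2 + s) + 12 = 12 + 2*s*(2 + s))
m + 65*a(11) = -127 + 65*(12 + 2*11² + 4*11) = -127 + 65*(12 + 2*121 + 44) = -127 + 65*(12 + 242 + 44) = -127 + 65*298 = -127 + 19370 = 19243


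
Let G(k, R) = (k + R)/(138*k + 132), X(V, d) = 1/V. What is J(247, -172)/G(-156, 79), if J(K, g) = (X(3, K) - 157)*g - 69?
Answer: 82153508/11 ≈ 7.4685e+6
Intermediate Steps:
G(k, R) = (R + k)/(132 + 138*k)
J(K, g) = -69 - 470*g/3 (J(K, g) = (1/3 - 157)*g - 69 = (⅓ - 157)*g - 69 = -470*g/3 - 69 = -69 - 470*g/3)
J(247, -172)/G(-156, 79) = (-69 - 470/3*(-172))/(((79 - 156)/(6*(22 + 23*(-156))))) = (-69 + 80840/3)/(((⅙)*(-77)/(22 - 3588))) = 80633/(3*(((⅙)*(-77)/(-3566)))) = 80633/(3*(((⅙)*(-1/3566)*(-77)))) = 80633/(3*(77/21396)) = (80633/3)*(21396/77) = 82153508/11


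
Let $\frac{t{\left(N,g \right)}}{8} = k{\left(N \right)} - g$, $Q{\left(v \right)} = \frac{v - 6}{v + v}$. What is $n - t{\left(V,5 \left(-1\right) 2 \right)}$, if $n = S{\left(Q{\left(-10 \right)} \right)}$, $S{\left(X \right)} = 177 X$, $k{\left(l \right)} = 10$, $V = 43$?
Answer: $- \frac{92}{5} \approx -18.4$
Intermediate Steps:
$Q{\left(v \right)} = \frac{-6 + v}{2 v}$
$n = \frac{708}{5}$ ($n = 177 \frac{-6 - 10}{2 \left(-10\right)} = 177 \cdot \frac{1}{2} \left(- \frac{1}{10}\right) \left(-16\right) = 177 \cdot \frac{4}{5} = \frac{708}{5} \approx 141.6$)
$t{\left(N,g \right)} = 80 - 8 g$ ($t{\left(N,g \right)} = 8 \left(10 - g\right) = 80 - 8 g$)
$n - t{\left(V,5 \left(-1\right) 2 \right)} = \frac{708}{5} - \left(80 - 8 \cdot 5 \left(-1\right) 2\right) = \frac{708}{5} - \left(80 - 8 \left(\left(-5\right) 2\right)\right) = \frac{708}{5} - \left(80 - -80\right) = \frac{708}{5} - \left(80 + 80\right) = \frac{708}{5} - 160 = - \frac{92}{5}$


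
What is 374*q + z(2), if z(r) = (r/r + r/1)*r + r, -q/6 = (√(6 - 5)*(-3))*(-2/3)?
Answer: -4480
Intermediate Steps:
q = -12 (q = -6*√(6 - 5)*(-3)*(-2/3) = -6*√1*(-3)*(-2*⅓) = -6*1*(-3)*(-2)/3 = -(-18)*(-2)/3 = -6*2 = -12)
z(r) = r + r*(1 + r) (z(r) = (1 + r*1)*r + r = (1 + r)*r + r = r*(1 + r) + r = r + r*(1 + r))
374*q + z(2) = 374*(-12) + 2*(2 + 2) = -4488 + 2*4 = -4488 + 8 = -4480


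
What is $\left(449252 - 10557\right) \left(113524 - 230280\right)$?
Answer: $-51220273420$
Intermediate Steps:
$\left(449252 - 10557\right) \left(113524 - 230280\right) = \left(449252 - 10557\right) \left(-116756\right) = 438695 \left(-116756\right) = -51220273420$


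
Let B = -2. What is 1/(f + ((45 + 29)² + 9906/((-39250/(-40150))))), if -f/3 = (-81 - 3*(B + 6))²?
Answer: -785/8115217 ≈ -9.6732e-5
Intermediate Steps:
f = -25947 (f = -3*(-81 - 3*(-2 + 6))² = -3*(-81 - 3*4)² = -3*(-81 - 12)² = -3*(-93)² = -3*8649 = -25947)
1/(f + ((45 + 29)² + 9906/((-39250/(-40150))))) = 1/(-25947 + ((45 + 29)² + 9906/((-39250/(-40150))))) = 1/(-25947 + (74² + 9906/((-39250*(-1/40150))))) = 1/(-25947 + (5476 + 9906/(785/803))) = 1/(-25947 + (5476 + 9906*(803/785))) = 1/(-25947 + (5476 + 7954518/785)) = 1/(-25947 + 12253178/785) = 1/(-8115217/785) = -785/8115217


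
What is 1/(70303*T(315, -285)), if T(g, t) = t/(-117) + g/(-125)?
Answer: -975/5764846 ≈ -0.00016913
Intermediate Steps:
T(g, t) = -t/117 - g/125 (T(g, t) = t*(-1/117) + g*(-1/125) = -t/117 - g/125)
1/(70303*T(315, -285)) = 1/(70303*(-1/117*(-285) - 1/125*315)) = 1/(70303*(95/39 - 63/25)) = 1/(70303*(-82/975)) = (1/70303)*(-975/82) = -975/5764846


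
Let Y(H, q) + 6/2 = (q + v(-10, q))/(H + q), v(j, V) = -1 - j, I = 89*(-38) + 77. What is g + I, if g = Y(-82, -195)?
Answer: -916130/277 ≈ -3307.3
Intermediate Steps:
I = -3305 (I = -3382 + 77 = -3305)
Y(H, q) = -3 + (9 + q)/(H + q) (Y(H, q) = -3 + (q + (-1 - 1*(-10)))/(H + q) = -3 + (q + (-1 + 10))/(H + q) = -3 + (q + 9)/(H + q) = -3 + (9 + q)/(H + q))
g = -645/277 (g = (9 - 3*(-82) - 2*(-195))/(-82 - 195) = (9 + 246 + 390)/(-277) = -1/277*645 = -645/277 ≈ -2.3285)
g + I = -645/277 - 3305 = -916130/277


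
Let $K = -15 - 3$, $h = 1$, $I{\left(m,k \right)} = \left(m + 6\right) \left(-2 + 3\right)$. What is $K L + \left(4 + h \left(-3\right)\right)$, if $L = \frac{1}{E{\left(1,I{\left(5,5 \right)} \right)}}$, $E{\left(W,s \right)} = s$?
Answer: $- \frac{7}{11} \approx -0.63636$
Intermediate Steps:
$I{\left(m,k \right)} = 6 + m$ ($I{\left(m,k \right)} = \left(6 + m\right) 1 = 6 + m$)
$L = \frac{1}{11}$ ($L = \frac{1}{6 + 5} = \frac{1}{11} \approx 0.090909$)
$K = -18$
$K L + \left(4 + h \left(-3\right)\right) = \left(-18\right) \frac{1}{11} + \left(4 + 1 \left(-3\right)\right) = - \frac{18}{11} + \left(4 - 3\right) = - \frac{18}{11} + 1 = - \frac{7}{11}$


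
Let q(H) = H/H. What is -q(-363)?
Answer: -1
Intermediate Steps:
q(H) = 1
-q(-363) = -1*1 = -1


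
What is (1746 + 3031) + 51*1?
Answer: 4828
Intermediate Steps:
(1746 + 3031) + 51*1 = 4777 + 51 = 4828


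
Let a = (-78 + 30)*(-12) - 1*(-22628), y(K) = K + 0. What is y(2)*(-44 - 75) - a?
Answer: -23442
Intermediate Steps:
y(K) = K
a = 23204 (a = -48*(-12) + 22628 = 576 + 22628 = 23204)
y(2)*(-44 - 75) - a = 2*(-44 - 75) - 1*23204 = 2*(-119) - 23204 = -238 - 23204 = -23442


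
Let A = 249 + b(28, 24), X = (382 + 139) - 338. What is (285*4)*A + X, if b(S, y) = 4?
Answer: 288603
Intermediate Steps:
X = 183 (X = 521 - 338 = 183)
A = 253 (A = 249 + 4 = 253)
(285*4)*A + X = (285*4)*253 + 183 = 1140*253 + 183 = 288420 + 183 = 288603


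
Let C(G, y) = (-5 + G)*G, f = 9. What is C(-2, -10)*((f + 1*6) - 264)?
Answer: -3486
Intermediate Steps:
C(G, y) = G*(-5 + G)
C(-2, -10)*((f + 1*6) - 264) = (-2*(-5 - 2))*((9 + 1*6) - 264) = (-2*(-7))*((9 + 6) - 264) = 14*(15 - 264) = 14*(-249) = -3486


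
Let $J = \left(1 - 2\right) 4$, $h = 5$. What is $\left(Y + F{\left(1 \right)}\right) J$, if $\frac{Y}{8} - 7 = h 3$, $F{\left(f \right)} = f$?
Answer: $-708$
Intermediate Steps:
$J = -4$ ($J = \left(-1\right) 4 = -4$)
$Y = 176$ ($Y = 56 + 8 \cdot 5 \cdot 3 = 56 + 8 \cdot 15 = 56 + 120 = 176$)
$\left(Y + F{\left(1 \right)}\right) J = \left(176 + 1\right) \left(-4\right) = 177 \left(-4\right) = -708$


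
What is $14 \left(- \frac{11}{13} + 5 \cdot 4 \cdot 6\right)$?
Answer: $\frac{21686}{13} \approx 1668.2$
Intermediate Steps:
$14 \left(- \frac{11}{13} + 5 \cdot 4 \cdot 6\right) = 14 \left(\left(-11\right) \frac{1}{13} + 20 \cdot 6\right) = 14 \left(- \frac{11}{13} + 120\right) = 14 \cdot \frac{1549}{13} = \frac{21686}{13}$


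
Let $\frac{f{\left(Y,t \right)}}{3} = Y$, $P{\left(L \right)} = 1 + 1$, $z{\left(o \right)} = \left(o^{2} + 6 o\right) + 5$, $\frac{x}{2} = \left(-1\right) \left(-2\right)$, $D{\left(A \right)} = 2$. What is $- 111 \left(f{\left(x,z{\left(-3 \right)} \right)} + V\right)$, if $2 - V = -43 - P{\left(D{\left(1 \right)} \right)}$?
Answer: $-6549$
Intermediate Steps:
$x = 4$ ($x = 2 \left(\left(-1\right) \left(-2\right)\right) = 2 \cdot 2 = 4$)
$z{\left(o \right)} = 5 + o^{2} + 6 o$
$P{\left(L \right)} = 2$
$f{\left(Y,t \right)} = 3 Y$
$V = 47$ ($V = 2 - \left(-43 - 2\right) = 2 - -45 = 2 + 45 = 47$)
$- 111 \left(f{\left(x,z{\left(-3 \right)} \right)} + V\right) = - 111 \left(3 \cdot 4 + 47\right) = - 111 \left(12 + 47\right) = \left(-111\right) 59 = -6549$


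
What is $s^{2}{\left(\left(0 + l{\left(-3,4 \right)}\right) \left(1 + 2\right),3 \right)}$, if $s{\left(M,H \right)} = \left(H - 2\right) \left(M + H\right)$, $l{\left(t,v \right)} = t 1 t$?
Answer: $900$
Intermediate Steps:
$l{\left(t,v \right)} = t^{2}$ ($l{\left(t,v \right)} = t t = t^{2}$)
$s{\left(M,H \right)} = \left(-2 + H\right) \left(H + M\right)$
$s^{2}{\left(\left(0 + l{\left(-3,4 \right)}\right) \left(1 + 2\right),3 \right)} = \left(3^{2} - 6 - 2 \left(0 + \left(-3\right)^{2}\right) \left(1 + 2\right) + 3 \left(0 + \left(-3\right)^{2}\right) \left(1 + 2\right)\right)^{2} = \left(9 - 6 - 2 \left(0 + 9\right) 3 + 3 \left(0 + 9\right) 3\right)^{2} = \left(9 - 6 - 2 \cdot 9 \cdot 3 + 3 \cdot 9 \cdot 3\right)^{2} = \left(9 - 6 - 54 + 3 \cdot 27\right)^{2} = \left(9 - 6 - 54 + 81\right)^{2} = 30^{2} = 900$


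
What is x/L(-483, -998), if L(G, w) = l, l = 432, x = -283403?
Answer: -283403/432 ≈ -656.03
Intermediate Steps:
L(G, w) = 432
x/L(-483, -998) = -283403/432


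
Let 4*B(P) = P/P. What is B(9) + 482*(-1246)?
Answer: -2402287/4 ≈ -6.0057e+5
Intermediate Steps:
B(P) = ¼ (B(P) = (P/P)/4 = (¼)*1 = ¼)
B(9) + 482*(-1246) = ¼ + 482*(-1246) = ¼ - 600572 = -2402287/4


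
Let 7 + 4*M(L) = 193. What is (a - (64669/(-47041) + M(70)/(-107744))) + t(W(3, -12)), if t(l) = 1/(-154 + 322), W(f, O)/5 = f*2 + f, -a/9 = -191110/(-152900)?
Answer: -2294179279034653/232486843068480 ≈ -9.8680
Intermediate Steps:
a = -171999/15290 (a = -(-1719990)/(-152900) = -(-1719990)*(-1)/152900 = -9*19111/15290 = -171999/15290 ≈ -11.249)
M(L) = 93/2 (M(L) = -7/4 + (1/4)*193 = -7/4 + 193/4 = 93/2)
W(f, O) = 15*f (W(f, O) = 5*(f*2 + f) = 5*(2*f + f) = 5*(3*f) = 15*f)
t(l) = 1/168
(a - (64669/(-47041) + M(70)/(-107744))) + t(W(3, -12)) = (-171999/15290 - (64669/(-47041) + (93/2)/(-107744))) + 1/168 = (-171999/15290 - (64669*(-1/47041) + (93/2)*(-1/107744))) + 1/168 = (-171999/15290 - (-64669/47041 - 93/215488)) + 1/168 = (-171999/15290 - 1*(-13939768285/10136771008)) + 1/168 = (-171999/15290 + 13939768285/10136771008) + 1/168 = -765187709763671/77495614356160 + 1/168 = -2294179279034653/232486843068480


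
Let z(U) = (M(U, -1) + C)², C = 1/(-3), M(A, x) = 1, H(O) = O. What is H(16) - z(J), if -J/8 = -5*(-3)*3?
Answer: 140/9 ≈ 15.556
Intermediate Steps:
J = -360 (J = -8*(-5*(-3))*3 = -120*3 = -8*45 = -360)
C = -⅓ ≈ -0.33333
z(U) = 4/9 (z(U) = (1 - ⅓)² = (⅔)² = 4/9)
H(16) - z(J) = 16 - 1*4/9 = 16 - 4/9 = 140/9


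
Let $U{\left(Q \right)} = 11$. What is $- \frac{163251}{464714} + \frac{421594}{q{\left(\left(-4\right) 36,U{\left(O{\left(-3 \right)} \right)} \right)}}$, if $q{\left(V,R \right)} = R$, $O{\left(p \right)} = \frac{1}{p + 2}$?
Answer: $\frac{195918838355}{5111854} \approx 38326.0$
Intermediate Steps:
$O{\left(p \right)} = \frac{1}{2 + p}$
$- \frac{163251}{464714} + \frac{421594}{q{\left(\left(-4\right) 36,U{\left(O{\left(-3 \right)} \right)} \right)}} = - \frac{163251}{464714} + \frac{421594}{11} = \frac{195918838355}{5111854}$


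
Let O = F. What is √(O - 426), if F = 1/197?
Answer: I*√16532437/197 ≈ 20.64*I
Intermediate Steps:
F = 1/197 ≈ 0.0050761
O = 1/197 ≈ 0.0050761
√(O - 426) = √(1/197 - 426) = √(-83921/197) = I*√16532437/197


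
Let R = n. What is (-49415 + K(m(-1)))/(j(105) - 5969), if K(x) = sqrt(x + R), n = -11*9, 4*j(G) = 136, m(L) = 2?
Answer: 9883/1187 - I*sqrt(97)/5935 ≈ 8.326 - 0.0016595*I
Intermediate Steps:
j(G) = 34 (j(G) = (1/4)*136 = 34)
n = -99
R = -99
K(x) = sqrt(-99 + x) (K(x) = sqrt(x - 99) = sqrt(-99 + x))
(-49415 + K(m(-1)))/(j(105) - 5969) = (-49415 + sqrt(-99 + 2))/(34 - 5969) = (-49415 + sqrt(-97))/(-5935) = (-49415 + I*sqrt(97))*(-1/5935) = 9883/1187 - I*sqrt(97)/5935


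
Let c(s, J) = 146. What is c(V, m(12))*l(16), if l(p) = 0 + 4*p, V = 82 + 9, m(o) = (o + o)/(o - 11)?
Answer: 9344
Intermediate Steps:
m(o) = 2*o/(-11 + o) (m(o) = (2*o)/(-11 + o) = 2*o/(-11 + o))
V = 91
l(p) = 4*p
c(V, m(12))*l(16) = 146*(4*16) = 146*64 = 9344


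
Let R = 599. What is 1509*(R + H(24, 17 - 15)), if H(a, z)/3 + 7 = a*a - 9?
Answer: 3439011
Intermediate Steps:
H(a, z) = -48 + 3*a² (H(a, z) = -21 + 3*(a*a - 9) = -21 + 3*(a² - 9) = -21 + 3*(-9 + a²) = -21 + (-27 + 3*a²) = -48 + 3*a²)
1509*(R + H(24, 17 - 15)) = 1509*(599 + (-48 + 3*24²)) = 1509*(599 + (-48 + 3*576)) = 1509*(599 + (-48 + 1728)) = 1509*(599 + 1680) = 1509*2279 = 3439011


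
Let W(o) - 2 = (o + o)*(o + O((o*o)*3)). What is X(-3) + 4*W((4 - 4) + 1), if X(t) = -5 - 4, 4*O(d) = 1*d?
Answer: 13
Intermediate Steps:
O(d) = d/4 (O(d) = (1*d)/4 = d/4)
W(o) = 2 + 2*o*(o + 3*o**2/4) (W(o) = 2 + (o + o)*(o + ((o*o)*3)/4) = 2 + (2*o)*(o + (o**2*3)/4) = 2 + (2*o)*(o + (3*o**2)/4) = 2 + (2*o)*(o + 3*o**2/4) = 2 + 2*o*(o + 3*o**2/4))
X(t) = -9
X(-3) + 4*W((4 - 4) + 1) = -9 + 4*(2 + 2*((4 - 4) + 1)**2 + 3*((4 - 4) + 1)**3/2) = -9 + 4*(2 + 2*(0 + 1)**2 + 3*(0 + 1)**3/2) = -9 + 4*(2 + 2*1**2 + (3/2)*1**3) = -9 + 4*(2 + 2*1 + (3/2)*1) = -9 + 4*(2 + 2 + 3/2) = -9 + 4*(11/2) = -9 + 22 = 13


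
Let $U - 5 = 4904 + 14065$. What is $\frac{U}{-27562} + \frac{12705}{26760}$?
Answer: $- \frac{5252301}{24585304} \approx -0.21364$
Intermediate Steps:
$U = 18974$ ($U = 5 + \left(4904 + 14065\right) = 5 + 18969 = 18974$)
$\frac{U}{-27562} + \frac{12705}{26760} = \frac{18974}{-27562} + \frac{12705}{26760} = 18974 \left(- \frac{1}{27562}\right) + 12705 \cdot \frac{1}{26760} = - \frac{9487}{13781} + \frac{847}{1784} = - \frac{5252301}{24585304}$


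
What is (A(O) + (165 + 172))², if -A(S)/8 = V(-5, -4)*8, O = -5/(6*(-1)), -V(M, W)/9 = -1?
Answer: 57121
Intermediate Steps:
V(M, W) = 9 (V(M, W) = -9*(-1) = 9)
O = ⅚ (O = -5/(-6) = -5*(-⅙) = ⅚ ≈ 0.83333)
A(S) = -576 (A(S) = -72*8 = -8*72 = -576)
(A(O) + (165 + 172))² = (-576 + (165 + 172))² = (-576 + 337)² = (-239)² = 57121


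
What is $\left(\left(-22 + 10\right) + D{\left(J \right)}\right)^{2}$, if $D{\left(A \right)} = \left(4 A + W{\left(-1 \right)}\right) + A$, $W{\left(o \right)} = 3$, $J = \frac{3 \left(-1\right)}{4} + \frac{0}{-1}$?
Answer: $\frac{2601}{16} \approx 162.56$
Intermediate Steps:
$J = - \frac{3}{4}$ ($J = \left(-3\right) \frac{1}{4} + 0 \left(-1\right) = - \frac{3}{4} + 0 = - \frac{3}{4} \approx -0.75$)
$D{\left(A \right)} = 3 + 5 A$ ($D{\left(A \right)} = \left(4 A + 3\right) + A = \left(3 + 4 A\right) + A = 3 + 5 A$)
$\left(\left(-22 + 10\right) + D{\left(J \right)}\right)^{2} = \left(\left(-22 + 10\right) + \left(3 + 5 \left(- \frac{3}{4}\right)\right)\right)^{2} = \left(-12 + \left(3 - \frac{15}{4}\right)\right)^{2} = \left(-12 - \frac{3}{4}\right)^{2} = \left(- \frac{51}{4}\right)^{2} = \frac{2601}{16}$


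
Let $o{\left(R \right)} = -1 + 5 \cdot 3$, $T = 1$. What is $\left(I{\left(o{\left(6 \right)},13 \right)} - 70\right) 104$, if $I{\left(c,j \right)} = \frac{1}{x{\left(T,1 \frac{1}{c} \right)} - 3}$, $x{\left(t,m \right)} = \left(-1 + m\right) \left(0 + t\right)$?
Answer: $- \frac{401856}{55} \approx -7306.5$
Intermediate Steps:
$o{\left(R \right)} = 14$ ($o{\left(R \right)} = -1 + 15 = 14$)
$x{\left(t,m \right)} = t \left(-1 + m\right)$ ($x{\left(t,m \right)} = \left(-1 + m\right) t = t \left(-1 + m\right)$)
$I{\left(c,j \right)} = \frac{1}{-4 + \frac{1}{c}}$ ($I{\left(c,j \right)} = \frac{1}{1 \left(-1 + 1 \frac{1}{c}\right) - 3} = \frac{1}{1 \left(-1 + \frac{1}{c}\right) - 3} = \frac{1}{\left(-1 + \frac{1}{c}\right) - 3} = \frac{1}{-4 + \frac{1}{c}}$)
$\left(I{\left(o{\left(6 \right)},13 \right)} - 70\right) 104 = \left(\left(-1\right) 14 \frac{1}{-1 + 4 \cdot 14} - 70\right) 104 = \left(\left(-1\right) 14 \frac{1}{-1 + 56} - 70\right) 104 = \left(\left(-1\right) 14 \cdot \frac{1}{55} - 70\right) 104 = \left(- \frac{14}{55} - 70\right) 104 = \left(- \frac{3864}{55}\right) 104 = - \frac{401856}{55}$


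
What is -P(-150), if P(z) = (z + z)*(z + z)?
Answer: -90000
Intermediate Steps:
P(z) = 4*z² (P(z) = (2*z)*(2*z) = 4*z²)
-P(-150) = -4*(-150)² = -4*22500 = -1*90000 = -90000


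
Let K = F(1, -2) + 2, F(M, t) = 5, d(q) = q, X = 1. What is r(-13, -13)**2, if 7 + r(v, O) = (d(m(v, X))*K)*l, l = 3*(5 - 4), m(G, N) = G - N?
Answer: 90601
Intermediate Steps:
l = 3 (l = 3*1 = 3)
K = 7 (K = 5 + 2 = 7)
r(v, O) = -28 + 21*v (r(v, O) = -7 + ((v - 1*1)*7)*3 = -7 + ((v - 1)*7)*3 = -7 + ((-1 + v)*7)*3 = -7 + (-7 + 7*v)*3 = -7 + (-21 + 21*v) = -28 + 21*v)
r(-13, -13)**2 = (-28 + 21*(-13))**2 = (-28 - 273)**2 = (-301)**2 = 90601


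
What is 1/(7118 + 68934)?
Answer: 1/76052 ≈ 1.3149e-5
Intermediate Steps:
1/(7118 + 68934) = 1/76052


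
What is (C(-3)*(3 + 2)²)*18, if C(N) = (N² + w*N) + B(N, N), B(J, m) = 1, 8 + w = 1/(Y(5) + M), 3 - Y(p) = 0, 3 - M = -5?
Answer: 166950/11 ≈ 15177.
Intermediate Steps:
M = 8 (M = 3 - 1*(-5) = 3 + 5 = 8)
Y(p) = 3 (Y(p) = 3 - 1*0 = 3 + 0 = 3)
w = -87/11 (w = -8 + 1/(3 + 8) = -8 + 1/11 = -87/11 ≈ -7.9091)
C(N) = 1 + N² - 87*N/11 (C(N) = (N² - 87*N/11) + 1 = 1 + N² - 87*N/11)
(C(-3)*(3 + 2)²)*18 = ((1 + (-3)² - 87/11*(-3))*(3 + 2)²)*18 = ((1 + 9 + 261/11)*5²)*18 = ((371/11)*25)*18 = (9275/11)*18 = 166950/11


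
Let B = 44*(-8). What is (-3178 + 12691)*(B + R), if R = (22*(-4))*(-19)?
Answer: 12557160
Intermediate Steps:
R = 1672 (R = -88*(-19) = 1672)
B = -352
(-3178 + 12691)*(B + R) = (-3178 + 12691)*(-352 + 1672) = 9513*1320 = 12557160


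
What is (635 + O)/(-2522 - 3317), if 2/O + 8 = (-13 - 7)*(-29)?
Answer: -181611/1669954 ≈ -0.10875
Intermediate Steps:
O = 1/286 (O = 2/(-8 + (-13 - 7)*(-29)) = 2/(-8 - 20*(-29)) = 2/(-8 + 580) = 2/572 = 2*(1/572) = 1/286 ≈ 0.0034965)
(635 + O)/(-2522 - 3317) = (635 + 1/286)/(-2522 - 3317) = (181611/286)/(-5839) = (181611/286)*(-1/5839) = -181611/1669954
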